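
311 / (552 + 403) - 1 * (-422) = 422.33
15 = 15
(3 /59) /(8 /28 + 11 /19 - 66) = -399 /511117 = -0.00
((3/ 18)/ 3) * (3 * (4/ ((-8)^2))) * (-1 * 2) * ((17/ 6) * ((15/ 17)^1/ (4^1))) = -5/ 384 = -0.01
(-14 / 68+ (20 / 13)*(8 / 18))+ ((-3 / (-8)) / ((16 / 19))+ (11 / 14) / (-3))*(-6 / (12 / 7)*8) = -4.66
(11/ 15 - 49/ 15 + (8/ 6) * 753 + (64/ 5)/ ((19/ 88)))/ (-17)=-302314/ 4845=-62.40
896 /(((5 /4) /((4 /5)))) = 14336 /25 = 573.44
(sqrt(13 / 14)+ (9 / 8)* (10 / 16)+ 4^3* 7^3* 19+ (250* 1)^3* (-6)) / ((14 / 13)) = -77652982199 / 896+ 13* sqrt(182) / 196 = -86666273.88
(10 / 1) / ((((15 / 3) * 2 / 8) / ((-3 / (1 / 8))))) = -192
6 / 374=3 / 187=0.02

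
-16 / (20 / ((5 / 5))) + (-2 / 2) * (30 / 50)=-7 / 5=-1.40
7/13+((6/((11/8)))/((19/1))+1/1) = 4804/2717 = 1.77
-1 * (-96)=96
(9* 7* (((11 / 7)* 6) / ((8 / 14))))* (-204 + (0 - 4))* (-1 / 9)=24024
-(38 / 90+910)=-40969 / 45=-910.42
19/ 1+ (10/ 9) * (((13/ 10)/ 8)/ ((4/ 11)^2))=23461/ 1152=20.37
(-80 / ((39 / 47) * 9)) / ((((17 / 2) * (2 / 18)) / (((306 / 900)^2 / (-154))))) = 3196 / 375375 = 0.01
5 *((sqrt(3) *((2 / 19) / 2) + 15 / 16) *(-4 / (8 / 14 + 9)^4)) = -180075 / 80604484 - 48020 *sqrt(3) / 382871299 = -0.00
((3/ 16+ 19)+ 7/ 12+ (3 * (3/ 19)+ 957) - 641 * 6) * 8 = -2616305/ 114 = -22950.04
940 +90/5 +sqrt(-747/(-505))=3 * sqrt(41915)/505 +958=959.22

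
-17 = -17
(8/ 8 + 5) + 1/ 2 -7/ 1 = -1/ 2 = -0.50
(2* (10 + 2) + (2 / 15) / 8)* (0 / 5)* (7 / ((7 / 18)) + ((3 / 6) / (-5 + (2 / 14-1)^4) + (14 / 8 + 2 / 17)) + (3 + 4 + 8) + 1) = 0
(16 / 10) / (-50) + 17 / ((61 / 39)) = 82631 / 7625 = 10.84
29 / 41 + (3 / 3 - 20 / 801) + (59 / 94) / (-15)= 1.64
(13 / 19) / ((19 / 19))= 13 / 19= 0.68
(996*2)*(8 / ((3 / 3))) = 15936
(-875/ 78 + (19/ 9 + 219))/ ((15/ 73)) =717079/ 702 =1021.48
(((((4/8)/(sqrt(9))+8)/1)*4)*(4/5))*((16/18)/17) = 3136/2295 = 1.37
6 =6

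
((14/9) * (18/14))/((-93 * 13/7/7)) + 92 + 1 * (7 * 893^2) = 6748922017/1209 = 5582234.92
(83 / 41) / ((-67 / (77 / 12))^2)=0.02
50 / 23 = 2.17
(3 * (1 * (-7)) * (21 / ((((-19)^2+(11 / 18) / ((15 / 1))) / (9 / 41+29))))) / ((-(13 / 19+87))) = 27655830 / 67944257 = 0.41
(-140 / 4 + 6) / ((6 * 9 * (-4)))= 29 / 216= 0.13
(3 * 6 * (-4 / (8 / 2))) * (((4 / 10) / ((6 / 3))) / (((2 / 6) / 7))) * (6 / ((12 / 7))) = -264.60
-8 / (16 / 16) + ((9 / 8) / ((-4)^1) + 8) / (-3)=-10.57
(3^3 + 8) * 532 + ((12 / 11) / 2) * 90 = 205360 / 11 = 18669.09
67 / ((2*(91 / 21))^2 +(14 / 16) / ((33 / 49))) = 53064 / 60517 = 0.88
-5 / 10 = -1 / 2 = -0.50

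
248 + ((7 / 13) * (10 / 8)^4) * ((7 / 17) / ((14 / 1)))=28066071 / 113152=248.04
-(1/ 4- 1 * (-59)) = -59.25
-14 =-14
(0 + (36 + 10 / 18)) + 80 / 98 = 16481 / 441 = 37.37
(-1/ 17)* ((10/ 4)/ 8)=-5/ 272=-0.02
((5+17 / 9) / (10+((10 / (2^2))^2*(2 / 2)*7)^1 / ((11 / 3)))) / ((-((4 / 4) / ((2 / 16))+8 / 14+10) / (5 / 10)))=-4774 / 564525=-0.01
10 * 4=40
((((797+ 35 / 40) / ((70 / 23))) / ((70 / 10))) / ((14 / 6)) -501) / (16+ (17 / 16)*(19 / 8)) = -106456104 / 4066265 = -26.18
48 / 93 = 0.52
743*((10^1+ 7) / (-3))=-12631 / 3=-4210.33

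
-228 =-228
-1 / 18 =-0.06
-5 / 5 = -1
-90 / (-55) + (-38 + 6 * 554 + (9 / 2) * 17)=74011 / 22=3364.14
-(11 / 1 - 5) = -6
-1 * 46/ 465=-46/ 465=-0.10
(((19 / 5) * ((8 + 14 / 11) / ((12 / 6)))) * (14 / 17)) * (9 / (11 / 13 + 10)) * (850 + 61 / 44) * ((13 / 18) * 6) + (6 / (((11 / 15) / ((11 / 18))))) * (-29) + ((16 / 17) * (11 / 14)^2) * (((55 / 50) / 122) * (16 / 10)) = 639681558649517 / 14448676550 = 44272.67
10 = 10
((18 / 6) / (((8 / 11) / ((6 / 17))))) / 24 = 33 / 544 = 0.06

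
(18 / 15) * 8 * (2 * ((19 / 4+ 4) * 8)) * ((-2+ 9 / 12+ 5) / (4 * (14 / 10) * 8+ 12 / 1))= 6300 / 71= 88.73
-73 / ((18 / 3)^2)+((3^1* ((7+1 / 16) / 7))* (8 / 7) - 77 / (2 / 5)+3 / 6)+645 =801617 / 1764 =454.43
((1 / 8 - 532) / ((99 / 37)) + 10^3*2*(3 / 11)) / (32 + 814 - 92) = 274565 / 597168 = 0.46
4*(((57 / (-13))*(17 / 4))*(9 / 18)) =-969 / 26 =-37.27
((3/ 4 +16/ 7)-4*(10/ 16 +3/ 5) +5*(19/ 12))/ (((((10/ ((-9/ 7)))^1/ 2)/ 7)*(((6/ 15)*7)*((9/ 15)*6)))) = -1271/ 1176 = -1.08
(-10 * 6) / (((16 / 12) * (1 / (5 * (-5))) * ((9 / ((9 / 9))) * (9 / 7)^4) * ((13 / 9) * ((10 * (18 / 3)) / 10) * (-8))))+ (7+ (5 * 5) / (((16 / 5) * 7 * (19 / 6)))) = 404914801 / 60501168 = 6.69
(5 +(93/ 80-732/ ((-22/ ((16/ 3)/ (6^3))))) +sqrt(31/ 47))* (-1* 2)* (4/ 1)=-165941/ 2970-8* sqrt(1457)/ 47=-62.37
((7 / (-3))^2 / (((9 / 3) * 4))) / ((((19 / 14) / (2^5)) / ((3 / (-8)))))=-686 / 171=-4.01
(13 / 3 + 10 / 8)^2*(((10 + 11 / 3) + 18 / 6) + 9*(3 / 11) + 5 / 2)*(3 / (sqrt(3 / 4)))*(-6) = -14009.06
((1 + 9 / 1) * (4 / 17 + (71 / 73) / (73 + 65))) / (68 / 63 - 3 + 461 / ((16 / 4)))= 17431260 / 815159537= 0.02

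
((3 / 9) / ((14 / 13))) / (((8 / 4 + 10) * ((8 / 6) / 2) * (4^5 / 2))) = 13 / 172032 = 0.00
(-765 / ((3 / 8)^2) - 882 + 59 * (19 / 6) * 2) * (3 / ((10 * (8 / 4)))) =-3569 / 4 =-892.25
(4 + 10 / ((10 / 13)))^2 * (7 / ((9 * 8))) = 2023 / 72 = 28.10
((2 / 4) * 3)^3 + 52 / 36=347 / 72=4.82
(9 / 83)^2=81 / 6889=0.01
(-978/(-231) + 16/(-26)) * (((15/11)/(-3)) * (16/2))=-144880/11011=-13.16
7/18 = 0.39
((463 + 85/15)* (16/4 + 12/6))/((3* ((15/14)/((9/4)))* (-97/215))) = -423206/97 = -4362.95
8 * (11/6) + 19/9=151/9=16.78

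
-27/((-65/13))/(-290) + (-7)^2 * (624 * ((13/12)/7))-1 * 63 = 6770023/1450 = 4668.98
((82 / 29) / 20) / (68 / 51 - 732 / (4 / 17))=-123 / 2705410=-0.00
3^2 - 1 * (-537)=546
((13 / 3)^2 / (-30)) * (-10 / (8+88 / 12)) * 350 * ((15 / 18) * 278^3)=1588543638500 / 621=2558041285.83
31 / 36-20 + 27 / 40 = -6647 / 360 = -18.46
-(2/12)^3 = -1/216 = -0.00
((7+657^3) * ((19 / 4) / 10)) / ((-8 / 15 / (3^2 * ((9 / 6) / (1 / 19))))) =-1036569326175 / 16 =-64785582885.94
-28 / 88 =-7 / 22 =-0.32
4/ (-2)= -2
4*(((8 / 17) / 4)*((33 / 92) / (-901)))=-66 / 352291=-0.00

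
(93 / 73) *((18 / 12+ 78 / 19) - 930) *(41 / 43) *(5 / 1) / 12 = -223232085 / 477128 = -467.87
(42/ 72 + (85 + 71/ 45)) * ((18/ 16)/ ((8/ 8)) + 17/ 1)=454981/ 288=1579.80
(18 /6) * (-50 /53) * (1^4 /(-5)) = 30 /53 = 0.57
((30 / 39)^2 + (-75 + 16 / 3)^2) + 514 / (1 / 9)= 14419135 / 1521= 9480.04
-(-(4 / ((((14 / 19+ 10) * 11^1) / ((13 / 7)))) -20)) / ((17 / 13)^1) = -1017809 / 66759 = -15.25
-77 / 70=-11 / 10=-1.10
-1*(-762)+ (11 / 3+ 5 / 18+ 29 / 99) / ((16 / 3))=805511 / 1056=762.79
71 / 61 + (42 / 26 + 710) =565234 / 793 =712.78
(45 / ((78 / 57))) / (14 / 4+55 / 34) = 4845 / 754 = 6.43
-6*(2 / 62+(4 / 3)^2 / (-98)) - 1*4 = -18614 / 4557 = -4.08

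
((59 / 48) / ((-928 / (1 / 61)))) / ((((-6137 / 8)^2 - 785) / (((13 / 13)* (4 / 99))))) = -59 / 39522718897794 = -0.00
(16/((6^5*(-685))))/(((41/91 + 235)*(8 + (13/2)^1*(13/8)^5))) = -1490944/9542249626209255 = -0.00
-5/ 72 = -0.07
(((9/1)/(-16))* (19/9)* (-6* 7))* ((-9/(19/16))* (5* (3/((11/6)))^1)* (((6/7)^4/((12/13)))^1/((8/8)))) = -6823440/3773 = -1808.49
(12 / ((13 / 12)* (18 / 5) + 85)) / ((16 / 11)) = 0.09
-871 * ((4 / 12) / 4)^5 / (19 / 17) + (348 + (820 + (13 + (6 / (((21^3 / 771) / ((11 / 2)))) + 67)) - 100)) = 1866090681583 / 1621638144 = 1150.74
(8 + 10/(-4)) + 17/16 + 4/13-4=597/208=2.87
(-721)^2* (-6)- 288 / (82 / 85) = -127893126 / 41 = -3119344.54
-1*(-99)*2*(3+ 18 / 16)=3267 / 4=816.75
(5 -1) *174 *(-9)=-6264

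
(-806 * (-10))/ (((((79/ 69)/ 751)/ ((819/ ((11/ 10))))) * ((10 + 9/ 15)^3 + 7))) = 53447574009375/ 16266811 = 3285682.36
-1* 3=-3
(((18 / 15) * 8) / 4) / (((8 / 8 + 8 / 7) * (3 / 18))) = 6.72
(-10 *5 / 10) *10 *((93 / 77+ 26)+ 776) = -3092350 / 77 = -40160.39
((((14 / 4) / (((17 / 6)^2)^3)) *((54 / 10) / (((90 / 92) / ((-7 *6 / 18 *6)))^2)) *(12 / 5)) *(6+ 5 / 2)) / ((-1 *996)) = -11287454976 / 73655081875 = -0.15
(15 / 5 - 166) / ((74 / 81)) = -13203 / 74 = -178.42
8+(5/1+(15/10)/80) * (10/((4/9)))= 7739/64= 120.92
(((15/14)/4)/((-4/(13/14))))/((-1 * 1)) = 195/3136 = 0.06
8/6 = 4/3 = 1.33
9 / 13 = 0.69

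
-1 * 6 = -6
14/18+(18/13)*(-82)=-13193/117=-112.76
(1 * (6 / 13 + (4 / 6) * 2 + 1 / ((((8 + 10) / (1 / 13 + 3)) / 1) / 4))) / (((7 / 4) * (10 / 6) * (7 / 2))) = 464 / 1911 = 0.24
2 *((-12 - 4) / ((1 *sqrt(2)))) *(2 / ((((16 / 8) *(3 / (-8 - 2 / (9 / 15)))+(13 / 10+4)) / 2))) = -10880 *sqrt(2) / 811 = -18.97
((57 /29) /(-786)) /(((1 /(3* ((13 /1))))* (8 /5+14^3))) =-95 /2674496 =-0.00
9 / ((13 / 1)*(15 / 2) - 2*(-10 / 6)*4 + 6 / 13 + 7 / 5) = 0.08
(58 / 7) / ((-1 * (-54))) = 29 / 189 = 0.15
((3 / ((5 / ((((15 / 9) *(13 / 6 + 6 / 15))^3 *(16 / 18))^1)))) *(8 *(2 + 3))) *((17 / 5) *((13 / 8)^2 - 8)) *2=-2662043923 / 43740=-60860.63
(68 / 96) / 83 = 17 / 1992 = 0.01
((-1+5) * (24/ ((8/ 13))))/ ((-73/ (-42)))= 6552/ 73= 89.75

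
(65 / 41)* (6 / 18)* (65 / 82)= 4225 / 10086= 0.42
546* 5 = 2730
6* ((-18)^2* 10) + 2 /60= 583201 /30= 19440.03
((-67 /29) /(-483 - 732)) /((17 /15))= 67 /39933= 0.00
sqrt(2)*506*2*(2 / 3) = 954.12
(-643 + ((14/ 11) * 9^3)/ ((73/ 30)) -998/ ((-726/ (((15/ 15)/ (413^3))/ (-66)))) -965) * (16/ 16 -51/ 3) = 1209076130391991448/ 61601825191599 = 19627.28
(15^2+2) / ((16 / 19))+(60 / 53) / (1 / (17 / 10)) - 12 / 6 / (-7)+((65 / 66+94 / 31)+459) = 4462031933 / 6072528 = 734.79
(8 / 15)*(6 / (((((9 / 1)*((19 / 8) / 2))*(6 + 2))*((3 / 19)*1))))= 32 / 135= 0.24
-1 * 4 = -4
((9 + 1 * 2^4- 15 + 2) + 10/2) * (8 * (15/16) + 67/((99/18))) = 334.59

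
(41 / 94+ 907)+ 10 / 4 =42767 / 47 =909.94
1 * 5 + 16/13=81/13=6.23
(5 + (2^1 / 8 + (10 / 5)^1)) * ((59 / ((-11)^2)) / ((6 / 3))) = 1711 / 968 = 1.77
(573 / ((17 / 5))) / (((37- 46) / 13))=-12415 / 51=-243.43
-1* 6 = -6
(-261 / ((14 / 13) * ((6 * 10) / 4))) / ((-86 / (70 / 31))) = 1131 / 2666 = 0.42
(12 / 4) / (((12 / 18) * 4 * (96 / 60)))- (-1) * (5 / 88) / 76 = 9415 / 13376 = 0.70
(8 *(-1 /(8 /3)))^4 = 81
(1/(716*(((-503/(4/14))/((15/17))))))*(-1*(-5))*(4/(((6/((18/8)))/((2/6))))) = -75/42857612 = -0.00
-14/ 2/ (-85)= 7/ 85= 0.08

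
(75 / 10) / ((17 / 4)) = 30 / 17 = 1.76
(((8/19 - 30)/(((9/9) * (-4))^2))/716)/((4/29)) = -8149/435328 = -0.02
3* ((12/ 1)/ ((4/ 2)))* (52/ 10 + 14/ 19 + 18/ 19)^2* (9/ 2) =34644996/ 9025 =3838.78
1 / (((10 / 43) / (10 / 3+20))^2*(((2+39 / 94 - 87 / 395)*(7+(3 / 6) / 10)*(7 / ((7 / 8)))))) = 3651775 / 44901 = 81.33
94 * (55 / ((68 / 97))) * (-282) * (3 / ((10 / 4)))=-42426054 / 17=-2495650.24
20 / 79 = 0.25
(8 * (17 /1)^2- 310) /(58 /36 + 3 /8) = 1008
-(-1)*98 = 98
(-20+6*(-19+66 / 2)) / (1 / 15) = 960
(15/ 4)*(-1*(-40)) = 150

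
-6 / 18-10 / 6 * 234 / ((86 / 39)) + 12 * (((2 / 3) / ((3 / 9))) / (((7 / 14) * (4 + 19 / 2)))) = -67198 / 387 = -173.64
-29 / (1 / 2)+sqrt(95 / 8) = -58+sqrt(190) / 4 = -54.55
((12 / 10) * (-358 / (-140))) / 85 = 537 / 14875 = 0.04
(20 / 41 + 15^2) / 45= 1849 / 369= 5.01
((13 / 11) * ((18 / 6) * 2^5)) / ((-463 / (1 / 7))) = -0.04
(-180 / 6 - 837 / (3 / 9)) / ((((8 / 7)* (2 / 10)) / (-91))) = 8093085 / 8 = 1011635.62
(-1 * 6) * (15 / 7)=-90 / 7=-12.86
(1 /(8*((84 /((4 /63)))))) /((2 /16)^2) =8 /1323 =0.01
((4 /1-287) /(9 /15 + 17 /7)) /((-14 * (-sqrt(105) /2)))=-283 * sqrt(105) /2226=-1.30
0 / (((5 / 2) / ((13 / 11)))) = 0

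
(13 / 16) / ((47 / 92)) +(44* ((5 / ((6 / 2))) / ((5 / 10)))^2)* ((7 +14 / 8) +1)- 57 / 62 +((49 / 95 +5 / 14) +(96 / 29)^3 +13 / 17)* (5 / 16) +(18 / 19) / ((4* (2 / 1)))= 36862943693979821 / 7713035688288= 4779.30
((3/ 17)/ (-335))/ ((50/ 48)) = -0.00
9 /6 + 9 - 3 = 15 /2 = 7.50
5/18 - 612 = -11011/18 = -611.72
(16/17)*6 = 96/17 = 5.65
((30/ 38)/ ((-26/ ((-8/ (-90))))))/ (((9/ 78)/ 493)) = -1972/ 171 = -11.53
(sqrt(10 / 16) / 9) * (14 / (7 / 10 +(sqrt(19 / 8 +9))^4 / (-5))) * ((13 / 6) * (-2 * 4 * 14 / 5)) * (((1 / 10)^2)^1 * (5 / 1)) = 5824 * sqrt(10) / 155385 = 0.12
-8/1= -8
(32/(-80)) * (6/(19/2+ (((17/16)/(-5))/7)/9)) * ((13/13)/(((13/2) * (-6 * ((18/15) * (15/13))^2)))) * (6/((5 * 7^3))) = 416/35179305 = 0.00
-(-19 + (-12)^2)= -125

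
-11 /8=-1.38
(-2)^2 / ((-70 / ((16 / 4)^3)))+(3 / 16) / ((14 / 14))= -1943 / 560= -3.47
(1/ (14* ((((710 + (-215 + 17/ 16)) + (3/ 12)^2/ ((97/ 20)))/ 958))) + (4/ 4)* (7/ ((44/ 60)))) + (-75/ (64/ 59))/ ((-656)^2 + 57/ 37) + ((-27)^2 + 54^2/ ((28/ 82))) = 50956705666996800617/ 5491972677408448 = 9278.40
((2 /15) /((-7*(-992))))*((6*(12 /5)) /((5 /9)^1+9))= 27 /933100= 0.00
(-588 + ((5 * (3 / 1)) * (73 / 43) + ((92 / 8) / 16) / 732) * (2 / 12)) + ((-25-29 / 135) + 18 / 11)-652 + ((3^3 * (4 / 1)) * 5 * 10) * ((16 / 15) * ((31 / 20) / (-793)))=-16470788410051 / 12963075840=-1270.59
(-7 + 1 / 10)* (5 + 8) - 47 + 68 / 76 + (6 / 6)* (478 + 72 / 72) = 343.19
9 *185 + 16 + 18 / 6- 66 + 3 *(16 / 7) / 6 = 11334 / 7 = 1619.14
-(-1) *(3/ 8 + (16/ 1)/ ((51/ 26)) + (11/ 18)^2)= 98101/ 11016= 8.91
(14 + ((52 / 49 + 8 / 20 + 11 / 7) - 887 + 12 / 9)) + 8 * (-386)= -2908126 / 735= -3956.63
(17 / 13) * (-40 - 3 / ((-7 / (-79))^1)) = -8789 / 91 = -96.58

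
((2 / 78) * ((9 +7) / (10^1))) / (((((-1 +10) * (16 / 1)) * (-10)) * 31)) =-1 / 1088100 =-0.00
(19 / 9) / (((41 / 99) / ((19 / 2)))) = 3971 / 82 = 48.43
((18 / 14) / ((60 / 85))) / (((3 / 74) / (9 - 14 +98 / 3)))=52207 / 42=1243.02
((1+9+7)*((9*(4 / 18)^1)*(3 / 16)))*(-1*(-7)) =357 / 8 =44.62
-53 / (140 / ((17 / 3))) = -901 / 420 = -2.15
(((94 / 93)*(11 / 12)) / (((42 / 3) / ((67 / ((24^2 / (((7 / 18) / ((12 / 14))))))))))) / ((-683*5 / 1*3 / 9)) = -242473 / 79027799040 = -0.00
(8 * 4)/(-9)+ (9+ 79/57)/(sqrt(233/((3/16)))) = -32/9+ 148 * sqrt(699)/13281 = -3.26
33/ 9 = 11/ 3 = 3.67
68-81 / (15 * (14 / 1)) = 4733 / 70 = 67.61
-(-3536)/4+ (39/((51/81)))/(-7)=104143/119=875.15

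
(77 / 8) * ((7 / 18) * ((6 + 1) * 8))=3773 / 18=209.61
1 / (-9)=-1 / 9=-0.11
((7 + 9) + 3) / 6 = 19 / 6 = 3.17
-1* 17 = -17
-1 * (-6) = 6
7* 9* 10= 630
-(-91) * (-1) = -91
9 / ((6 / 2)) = 3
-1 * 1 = -1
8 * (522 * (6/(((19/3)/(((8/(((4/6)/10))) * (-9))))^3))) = -852210284544000/6859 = -124247016262.43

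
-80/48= -5/3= -1.67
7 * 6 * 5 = 210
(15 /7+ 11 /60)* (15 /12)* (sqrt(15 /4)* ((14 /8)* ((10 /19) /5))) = 977* sqrt(15) /3648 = 1.04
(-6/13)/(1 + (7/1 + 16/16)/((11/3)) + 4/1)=-66/1027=-0.06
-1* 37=-37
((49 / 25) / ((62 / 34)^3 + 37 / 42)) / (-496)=-0.00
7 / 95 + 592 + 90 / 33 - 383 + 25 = 247457 / 1045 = 236.80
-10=-10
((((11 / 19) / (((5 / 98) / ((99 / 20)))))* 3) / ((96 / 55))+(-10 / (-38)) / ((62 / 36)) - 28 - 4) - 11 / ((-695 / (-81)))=1661315063 / 26198720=63.41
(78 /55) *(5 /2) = 3.55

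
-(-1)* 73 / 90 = 73 / 90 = 0.81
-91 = -91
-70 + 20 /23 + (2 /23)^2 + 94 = 13160 /529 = 24.88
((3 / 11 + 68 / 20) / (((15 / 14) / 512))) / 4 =361984 / 825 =438.77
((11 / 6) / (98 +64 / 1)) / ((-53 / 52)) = -143 / 12879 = -0.01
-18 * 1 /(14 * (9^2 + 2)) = -9 /581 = -0.02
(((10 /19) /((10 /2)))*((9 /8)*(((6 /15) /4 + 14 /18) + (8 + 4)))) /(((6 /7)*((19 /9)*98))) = 183 /21280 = 0.01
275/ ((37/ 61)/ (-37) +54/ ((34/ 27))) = 285175/ 44452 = 6.42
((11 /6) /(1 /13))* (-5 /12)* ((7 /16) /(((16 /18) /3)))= -15015 /1024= -14.66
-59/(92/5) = -295/92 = -3.21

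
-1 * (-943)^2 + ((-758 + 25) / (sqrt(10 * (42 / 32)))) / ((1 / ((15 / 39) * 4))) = -889249 - 5864 * sqrt(210) / 273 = -889560.27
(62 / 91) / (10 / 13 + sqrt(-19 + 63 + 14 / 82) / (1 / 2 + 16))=6920595 / 5671162-13299 * sqrt(74251) / 5671162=0.58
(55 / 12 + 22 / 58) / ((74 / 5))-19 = -480653 / 25752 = -18.66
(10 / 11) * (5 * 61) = 3050 / 11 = 277.27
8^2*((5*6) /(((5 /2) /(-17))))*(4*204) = -10653696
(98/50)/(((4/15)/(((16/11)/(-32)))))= -0.33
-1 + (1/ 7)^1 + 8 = 50/ 7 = 7.14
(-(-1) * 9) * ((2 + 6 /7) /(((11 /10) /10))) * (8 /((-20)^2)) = 360 /77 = 4.68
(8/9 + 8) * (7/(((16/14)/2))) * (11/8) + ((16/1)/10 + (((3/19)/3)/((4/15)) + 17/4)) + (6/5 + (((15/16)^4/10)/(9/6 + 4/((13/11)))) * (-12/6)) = 558403045649/3558113280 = 156.94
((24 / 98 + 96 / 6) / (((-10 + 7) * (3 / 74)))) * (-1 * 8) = 1068.55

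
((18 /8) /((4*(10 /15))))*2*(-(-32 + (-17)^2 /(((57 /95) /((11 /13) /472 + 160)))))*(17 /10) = -216964715967 /981760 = -220995.68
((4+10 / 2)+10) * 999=18981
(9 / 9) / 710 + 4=2841 / 710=4.00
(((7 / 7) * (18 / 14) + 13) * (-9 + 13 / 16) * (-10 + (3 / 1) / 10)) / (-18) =-63535 / 1008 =-63.03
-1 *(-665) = 665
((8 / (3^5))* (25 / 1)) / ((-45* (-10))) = 0.00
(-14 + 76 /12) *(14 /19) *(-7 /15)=2254 /855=2.64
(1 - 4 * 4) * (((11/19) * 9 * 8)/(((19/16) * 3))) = -63360/361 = -175.51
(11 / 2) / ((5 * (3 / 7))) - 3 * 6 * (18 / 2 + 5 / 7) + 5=-35131 / 210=-167.29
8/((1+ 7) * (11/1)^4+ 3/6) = 0.00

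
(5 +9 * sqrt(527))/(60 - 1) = 5/59 +9 * sqrt(527)/59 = 3.59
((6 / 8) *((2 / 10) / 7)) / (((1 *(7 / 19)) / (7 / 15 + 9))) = 1349 / 2450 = 0.55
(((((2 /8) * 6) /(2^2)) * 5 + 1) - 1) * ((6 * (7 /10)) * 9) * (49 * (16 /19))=55566 /19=2924.53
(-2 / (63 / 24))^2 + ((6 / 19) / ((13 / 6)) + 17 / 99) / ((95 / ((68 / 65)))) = 1440299972 / 2466288825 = 0.58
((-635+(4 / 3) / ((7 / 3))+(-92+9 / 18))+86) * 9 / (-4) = 80631 / 56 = 1439.84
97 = 97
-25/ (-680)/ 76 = 5/ 10336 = 0.00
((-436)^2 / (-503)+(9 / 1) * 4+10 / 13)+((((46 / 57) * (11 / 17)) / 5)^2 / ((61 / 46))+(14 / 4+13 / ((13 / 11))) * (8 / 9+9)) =-411481695754473 / 2080732359550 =-197.76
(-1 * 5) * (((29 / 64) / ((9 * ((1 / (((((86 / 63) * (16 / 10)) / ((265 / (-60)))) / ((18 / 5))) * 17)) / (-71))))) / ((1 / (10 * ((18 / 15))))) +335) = -65386715 / 30051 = -2175.86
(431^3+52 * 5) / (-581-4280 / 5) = -80063251 / 1437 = -55715.55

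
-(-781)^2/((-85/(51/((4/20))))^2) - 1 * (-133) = -5489516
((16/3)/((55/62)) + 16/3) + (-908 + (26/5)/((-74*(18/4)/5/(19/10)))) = -896.80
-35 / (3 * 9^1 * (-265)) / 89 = 7 / 127359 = 0.00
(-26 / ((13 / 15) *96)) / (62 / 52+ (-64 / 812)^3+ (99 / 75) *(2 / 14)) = -13593818875 / 60047246904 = -0.23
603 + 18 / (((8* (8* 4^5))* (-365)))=7212072951 / 11960320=603.00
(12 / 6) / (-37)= -2 / 37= -0.05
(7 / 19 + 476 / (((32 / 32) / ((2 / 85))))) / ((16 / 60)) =3297 / 76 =43.38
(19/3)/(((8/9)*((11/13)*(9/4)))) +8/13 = 3739/858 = 4.36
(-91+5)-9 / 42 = -1207 / 14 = -86.21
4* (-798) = -3192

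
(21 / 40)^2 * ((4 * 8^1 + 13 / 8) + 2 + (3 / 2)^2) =133623 / 12800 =10.44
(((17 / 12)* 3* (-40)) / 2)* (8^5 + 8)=-2785960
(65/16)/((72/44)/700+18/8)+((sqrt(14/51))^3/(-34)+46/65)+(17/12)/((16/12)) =64460963/18036720 - 7 * sqrt(714)/44217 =3.57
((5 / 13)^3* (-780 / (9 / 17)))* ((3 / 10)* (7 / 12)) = -14875 / 1014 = -14.67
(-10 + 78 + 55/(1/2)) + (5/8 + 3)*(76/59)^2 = 640556/3481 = 184.01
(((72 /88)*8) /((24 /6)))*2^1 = 36 /11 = 3.27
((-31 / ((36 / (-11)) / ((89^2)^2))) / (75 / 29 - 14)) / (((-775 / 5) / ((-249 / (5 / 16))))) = -6644905259828 / 24825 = -267669899.69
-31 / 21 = -1.48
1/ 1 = 1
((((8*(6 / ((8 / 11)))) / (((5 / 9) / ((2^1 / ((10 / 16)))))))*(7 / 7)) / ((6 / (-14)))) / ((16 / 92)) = -127512 / 25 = -5100.48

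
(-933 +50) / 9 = -883 / 9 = -98.11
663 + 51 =714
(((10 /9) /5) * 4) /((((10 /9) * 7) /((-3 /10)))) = -6 /175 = -0.03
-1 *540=-540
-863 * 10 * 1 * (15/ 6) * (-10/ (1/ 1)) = 215750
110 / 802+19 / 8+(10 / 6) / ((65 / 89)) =599813 / 125112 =4.79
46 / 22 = 23 / 11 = 2.09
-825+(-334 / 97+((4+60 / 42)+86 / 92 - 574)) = -43605161 / 31234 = -1396.08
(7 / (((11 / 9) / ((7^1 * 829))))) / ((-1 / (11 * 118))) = -43139502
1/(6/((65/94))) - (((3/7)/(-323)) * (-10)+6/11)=-6220729/14027244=-0.44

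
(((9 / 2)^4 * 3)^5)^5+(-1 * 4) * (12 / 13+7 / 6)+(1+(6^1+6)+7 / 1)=8777016584046687757687311557878318862432696025492183644772291736180343617953146312475352423833398194938196981 / 49438373408900946658371425009664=177534493528997511491037800000000000000000000000000000000000000000000000000000.00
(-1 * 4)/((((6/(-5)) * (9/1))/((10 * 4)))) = 400/27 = 14.81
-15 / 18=-5 / 6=-0.83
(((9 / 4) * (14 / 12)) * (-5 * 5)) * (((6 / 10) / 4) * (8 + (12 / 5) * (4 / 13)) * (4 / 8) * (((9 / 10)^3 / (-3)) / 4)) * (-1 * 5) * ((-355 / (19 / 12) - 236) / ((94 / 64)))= 1188024327 / 290225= 4093.46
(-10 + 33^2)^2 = 1164241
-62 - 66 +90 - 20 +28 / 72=-1037 / 18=-57.61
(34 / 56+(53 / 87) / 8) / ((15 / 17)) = 56593 / 73080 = 0.77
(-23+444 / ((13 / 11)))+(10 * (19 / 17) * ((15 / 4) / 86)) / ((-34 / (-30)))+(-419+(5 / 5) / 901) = -2256194301 / 34248812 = -65.88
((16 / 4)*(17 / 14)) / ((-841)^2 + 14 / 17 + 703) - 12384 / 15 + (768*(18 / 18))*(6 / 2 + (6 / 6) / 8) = 331608765029 / 210625485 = 1574.40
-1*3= -3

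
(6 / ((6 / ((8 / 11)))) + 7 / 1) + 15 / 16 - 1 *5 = 645 / 176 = 3.66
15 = 15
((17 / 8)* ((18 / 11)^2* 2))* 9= 12393 / 121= 102.42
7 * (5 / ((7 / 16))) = 80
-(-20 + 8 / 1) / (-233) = -12 / 233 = -0.05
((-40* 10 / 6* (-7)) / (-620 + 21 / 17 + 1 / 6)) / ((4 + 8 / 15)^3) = -590625 / 72940132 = -0.01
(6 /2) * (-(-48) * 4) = 576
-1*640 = -640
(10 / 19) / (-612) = -5 / 5814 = -0.00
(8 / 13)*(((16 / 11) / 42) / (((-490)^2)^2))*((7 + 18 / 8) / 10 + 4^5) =3727 / 9836191706250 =0.00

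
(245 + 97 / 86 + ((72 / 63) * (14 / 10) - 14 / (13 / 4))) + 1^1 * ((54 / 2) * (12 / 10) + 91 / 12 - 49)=1572379 / 6708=234.40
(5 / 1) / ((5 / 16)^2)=256 / 5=51.20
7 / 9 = 0.78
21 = 21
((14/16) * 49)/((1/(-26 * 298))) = -664391/2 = -332195.50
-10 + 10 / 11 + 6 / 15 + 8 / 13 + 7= -769 / 715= -1.08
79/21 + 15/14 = 29/6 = 4.83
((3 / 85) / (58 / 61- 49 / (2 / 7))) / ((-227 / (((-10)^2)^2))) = 732000 / 80294213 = 0.01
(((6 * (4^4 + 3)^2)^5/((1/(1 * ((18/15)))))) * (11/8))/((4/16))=348552203480982835151784851808/5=69710440696196567030356970000.00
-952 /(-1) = 952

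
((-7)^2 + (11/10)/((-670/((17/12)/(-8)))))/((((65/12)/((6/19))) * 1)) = 94550961/33098000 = 2.86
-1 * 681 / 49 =-681 / 49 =-13.90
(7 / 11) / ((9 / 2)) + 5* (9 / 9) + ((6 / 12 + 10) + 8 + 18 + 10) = 10225 / 198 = 51.64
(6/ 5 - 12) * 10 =-108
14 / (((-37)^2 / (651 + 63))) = 9996 / 1369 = 7.30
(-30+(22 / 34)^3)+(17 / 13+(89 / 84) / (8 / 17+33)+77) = 148391705729 / 3052682724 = 48.61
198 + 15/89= 17637/89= 198.17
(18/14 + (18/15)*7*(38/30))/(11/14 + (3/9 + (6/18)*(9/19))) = 237918/25475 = 9.34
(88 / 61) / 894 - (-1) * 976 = 26612636 / 27267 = 976.00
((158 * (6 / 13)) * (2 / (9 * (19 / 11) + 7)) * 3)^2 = 61168041 / 162409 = 376.63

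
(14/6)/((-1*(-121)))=7/363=0.02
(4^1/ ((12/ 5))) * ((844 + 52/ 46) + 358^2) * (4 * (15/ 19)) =296721000/ 437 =678995.42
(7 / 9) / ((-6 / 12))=-1.56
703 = 703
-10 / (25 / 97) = -194 / 5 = -38.80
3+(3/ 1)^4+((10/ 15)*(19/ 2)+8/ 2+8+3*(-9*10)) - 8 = -527/ 3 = -175.67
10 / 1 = 10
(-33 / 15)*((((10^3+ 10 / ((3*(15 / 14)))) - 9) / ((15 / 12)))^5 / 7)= -645772918903928775246848 / 6458484375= -99988307071491.33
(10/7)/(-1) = -1.43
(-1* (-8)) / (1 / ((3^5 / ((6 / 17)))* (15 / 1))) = 82620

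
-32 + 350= 318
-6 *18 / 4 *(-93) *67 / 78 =56079 / 26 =2156.88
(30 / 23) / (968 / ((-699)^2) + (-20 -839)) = -14658030 / 9653267693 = -0.00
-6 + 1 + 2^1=-3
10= 10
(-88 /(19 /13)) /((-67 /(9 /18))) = 572 /1273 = 0.45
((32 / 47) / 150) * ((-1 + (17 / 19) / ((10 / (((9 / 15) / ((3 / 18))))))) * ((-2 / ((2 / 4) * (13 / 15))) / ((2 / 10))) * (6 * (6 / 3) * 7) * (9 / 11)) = 15579648 / 3192475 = 4.88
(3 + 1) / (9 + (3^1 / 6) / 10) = 80 / 181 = 0.44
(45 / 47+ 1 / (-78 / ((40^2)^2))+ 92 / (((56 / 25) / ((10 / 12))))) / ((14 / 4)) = -1682674235 / 179634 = -9367.24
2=2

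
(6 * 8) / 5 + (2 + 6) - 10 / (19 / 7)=1322 / 95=13.92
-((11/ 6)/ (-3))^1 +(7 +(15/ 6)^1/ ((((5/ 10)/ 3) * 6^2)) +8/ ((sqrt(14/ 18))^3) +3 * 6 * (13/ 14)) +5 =216 * sqrt(7)/ 49 +7495/ 252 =41.40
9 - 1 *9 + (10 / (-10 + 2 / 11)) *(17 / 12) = -935 / 648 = -1.44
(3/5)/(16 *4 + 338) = 1/670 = 0.00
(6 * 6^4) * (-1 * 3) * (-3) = 69984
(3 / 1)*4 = 12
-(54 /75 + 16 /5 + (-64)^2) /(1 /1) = -102498 /25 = -4099.92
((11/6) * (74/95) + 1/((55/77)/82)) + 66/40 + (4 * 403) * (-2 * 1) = -3540979/1140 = -3106.12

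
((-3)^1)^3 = -27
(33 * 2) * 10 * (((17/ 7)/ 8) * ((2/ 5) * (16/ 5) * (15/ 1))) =26928/ 7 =3846.86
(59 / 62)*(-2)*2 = -118 / 31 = -3.81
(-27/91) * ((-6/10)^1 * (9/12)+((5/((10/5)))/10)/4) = 837/7280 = 0.11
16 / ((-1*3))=-5.33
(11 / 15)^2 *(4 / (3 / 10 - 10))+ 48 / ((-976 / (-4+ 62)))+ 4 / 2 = -286028 / 266265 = -1.07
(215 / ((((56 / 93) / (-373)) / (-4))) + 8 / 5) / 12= 37290787 / 840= 44393.79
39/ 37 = 1.05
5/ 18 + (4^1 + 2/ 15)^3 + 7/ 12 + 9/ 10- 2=950087/ 13500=70.38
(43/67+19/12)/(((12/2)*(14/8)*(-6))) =-1789/50652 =-0.04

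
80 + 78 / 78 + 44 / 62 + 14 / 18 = 82.49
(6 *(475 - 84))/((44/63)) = 3359.05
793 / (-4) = -793 / 4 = -198.25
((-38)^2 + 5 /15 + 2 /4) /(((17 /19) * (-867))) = -164711 /88434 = -1.86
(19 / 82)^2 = 361 / 6724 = 0.05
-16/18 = -8/9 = -0.89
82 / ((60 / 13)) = 533 / 30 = 17.77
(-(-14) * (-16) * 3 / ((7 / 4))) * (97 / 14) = -18624 / 7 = -2660.57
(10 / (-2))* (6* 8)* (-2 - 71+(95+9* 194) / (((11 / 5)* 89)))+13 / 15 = 224155927 / 14685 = 15264.28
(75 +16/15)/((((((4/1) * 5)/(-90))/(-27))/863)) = 79759323/10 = 7975932.30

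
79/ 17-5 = -6/ 17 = -0.35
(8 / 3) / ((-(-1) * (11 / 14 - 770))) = -112 / 32307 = -0.00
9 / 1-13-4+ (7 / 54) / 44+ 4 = -9497 / 2376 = -4.00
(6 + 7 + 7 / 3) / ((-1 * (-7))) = 46 / 21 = 2.19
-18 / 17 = -1.06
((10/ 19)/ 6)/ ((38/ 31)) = 155/ 2166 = 0.07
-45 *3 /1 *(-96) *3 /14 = 19440 /7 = 2777.14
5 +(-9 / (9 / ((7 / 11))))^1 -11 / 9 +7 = 1004 / 99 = 10.14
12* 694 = 8328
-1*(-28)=28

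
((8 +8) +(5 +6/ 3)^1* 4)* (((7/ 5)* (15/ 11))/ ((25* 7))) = 12/ 25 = 0.48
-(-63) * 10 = 630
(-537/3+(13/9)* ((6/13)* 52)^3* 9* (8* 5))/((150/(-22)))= -79071311/75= -1054284.15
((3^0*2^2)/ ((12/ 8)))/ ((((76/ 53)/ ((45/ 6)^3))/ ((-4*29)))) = -1729125/ 19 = -91006.58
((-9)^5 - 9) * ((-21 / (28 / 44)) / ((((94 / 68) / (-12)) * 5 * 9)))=-88350768 / 235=-375960.71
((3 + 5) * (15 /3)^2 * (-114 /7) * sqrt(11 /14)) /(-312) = 475 * sqrt(154) /637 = 9.25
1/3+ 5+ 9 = 43/3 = 14.33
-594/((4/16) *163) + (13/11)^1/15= -389921/26895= -14.50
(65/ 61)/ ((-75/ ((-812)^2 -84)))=-1714076/ 183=-9366.54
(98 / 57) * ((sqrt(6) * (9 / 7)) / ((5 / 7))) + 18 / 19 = 18 / 19 + 294 * sqrt(6) / 95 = 8.53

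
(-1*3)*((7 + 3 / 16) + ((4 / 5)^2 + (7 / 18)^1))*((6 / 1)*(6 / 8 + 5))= -680317 / 800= -850.40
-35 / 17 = -2.06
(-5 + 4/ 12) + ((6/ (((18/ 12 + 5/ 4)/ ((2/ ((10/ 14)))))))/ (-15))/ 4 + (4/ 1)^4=207266/ 825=251.23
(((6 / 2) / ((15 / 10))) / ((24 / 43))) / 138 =43 / 1656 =0.03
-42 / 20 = -21 / 10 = -2.10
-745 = -745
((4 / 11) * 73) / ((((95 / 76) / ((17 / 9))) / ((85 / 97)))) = 337552 / 9603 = 35.15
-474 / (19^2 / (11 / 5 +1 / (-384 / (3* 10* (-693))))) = -4272873 / 57760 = -73.98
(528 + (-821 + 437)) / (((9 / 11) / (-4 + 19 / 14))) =-3256 / 7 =-465.14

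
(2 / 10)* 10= 2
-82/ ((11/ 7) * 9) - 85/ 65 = -9145/ 1287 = -7.11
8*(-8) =-64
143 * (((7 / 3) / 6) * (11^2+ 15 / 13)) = 6793.11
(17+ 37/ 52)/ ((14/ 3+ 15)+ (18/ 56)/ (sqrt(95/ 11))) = 3035376540/ 3370339193 - 522207*sqrt(1045)/ 3370339193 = 0.90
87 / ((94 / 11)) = 957 / 94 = 10.18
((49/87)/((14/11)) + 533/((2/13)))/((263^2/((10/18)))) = 0.03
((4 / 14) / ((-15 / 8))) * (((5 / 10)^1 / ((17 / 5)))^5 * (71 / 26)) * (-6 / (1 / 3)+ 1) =44375 / 91204932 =0.00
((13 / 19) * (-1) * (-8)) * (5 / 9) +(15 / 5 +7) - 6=1204 / 171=7.04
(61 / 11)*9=549 / 11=49.91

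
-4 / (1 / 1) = -4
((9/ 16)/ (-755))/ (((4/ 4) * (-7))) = 9/ 84560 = 0.00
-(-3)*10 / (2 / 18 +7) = 135 / 32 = 4.22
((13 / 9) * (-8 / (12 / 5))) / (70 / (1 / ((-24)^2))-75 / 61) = -1586 / 13281003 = -0.00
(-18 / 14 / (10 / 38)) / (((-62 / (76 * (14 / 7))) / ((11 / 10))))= 71478 / 5425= 13.18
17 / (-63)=-17 / 63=-0.27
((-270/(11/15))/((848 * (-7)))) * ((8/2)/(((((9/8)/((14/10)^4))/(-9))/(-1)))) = 111132/14575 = 7.62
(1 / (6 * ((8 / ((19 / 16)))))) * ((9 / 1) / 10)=57 / 2560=0.02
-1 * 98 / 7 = -14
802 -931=-129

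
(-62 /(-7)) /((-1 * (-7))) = 1.27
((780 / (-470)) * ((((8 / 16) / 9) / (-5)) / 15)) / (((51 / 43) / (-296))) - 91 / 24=-17683237 / 4314600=-4.10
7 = 7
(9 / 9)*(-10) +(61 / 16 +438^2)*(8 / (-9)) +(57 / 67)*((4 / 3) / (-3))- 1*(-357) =-205242829 / 1206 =-170184.77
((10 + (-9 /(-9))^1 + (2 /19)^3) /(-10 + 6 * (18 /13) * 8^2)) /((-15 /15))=-980941 /46517738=-0.02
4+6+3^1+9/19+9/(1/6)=1282/19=67.47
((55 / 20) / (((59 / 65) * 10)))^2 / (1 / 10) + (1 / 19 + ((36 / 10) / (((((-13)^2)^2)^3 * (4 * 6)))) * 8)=239276809257896351723 / 246545928306523337440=0.97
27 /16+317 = 5099 /16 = 318.69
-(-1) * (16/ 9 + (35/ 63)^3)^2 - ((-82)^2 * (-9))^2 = -1946235924055655/ 531441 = -3662186252.20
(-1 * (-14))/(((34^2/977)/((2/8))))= 6839/2312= 2.96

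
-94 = -94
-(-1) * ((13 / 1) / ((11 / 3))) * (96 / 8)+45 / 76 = 36063 / 836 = 43.14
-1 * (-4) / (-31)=-4 / 31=-0.13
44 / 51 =0.86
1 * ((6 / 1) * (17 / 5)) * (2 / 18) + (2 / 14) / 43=2.27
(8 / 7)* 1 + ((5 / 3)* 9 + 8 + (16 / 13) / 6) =24.35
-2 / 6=-1 / 3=-0.33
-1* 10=-10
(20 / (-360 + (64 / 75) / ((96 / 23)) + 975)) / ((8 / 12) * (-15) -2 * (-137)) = 375 / 3045262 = 0.00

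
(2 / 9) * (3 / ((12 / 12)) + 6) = 2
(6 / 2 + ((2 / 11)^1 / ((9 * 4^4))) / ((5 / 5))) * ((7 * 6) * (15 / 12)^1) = 1330595 / 8448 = 157.50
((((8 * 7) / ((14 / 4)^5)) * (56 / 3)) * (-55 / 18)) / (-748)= 1280 / 157437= 0.01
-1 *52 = -52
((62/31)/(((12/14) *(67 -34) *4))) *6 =7/66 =0.11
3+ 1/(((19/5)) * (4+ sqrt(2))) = 409/133 - 5 * sqrt(2)/266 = 3.05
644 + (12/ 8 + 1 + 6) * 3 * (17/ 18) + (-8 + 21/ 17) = 134909/ 204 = 661.32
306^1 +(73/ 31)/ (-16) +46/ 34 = 2590359/ 8432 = 307.21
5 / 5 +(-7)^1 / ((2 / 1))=-5 / 2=-2.50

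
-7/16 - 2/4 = -15/16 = -0.94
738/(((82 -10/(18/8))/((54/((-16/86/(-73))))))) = 281464713/1396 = 201622.29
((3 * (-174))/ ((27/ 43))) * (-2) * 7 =34916/ 3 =11638.67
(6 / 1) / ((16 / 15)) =45 / 8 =5.62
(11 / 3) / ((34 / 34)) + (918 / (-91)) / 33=3.36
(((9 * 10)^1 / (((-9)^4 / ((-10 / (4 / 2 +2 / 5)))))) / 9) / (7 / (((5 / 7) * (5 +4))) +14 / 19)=-11875 / 3413907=-0.00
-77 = -77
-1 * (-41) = 41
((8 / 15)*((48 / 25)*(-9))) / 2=-576 / 125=-4.61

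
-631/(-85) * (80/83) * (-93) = -938928/1411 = -665.43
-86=-86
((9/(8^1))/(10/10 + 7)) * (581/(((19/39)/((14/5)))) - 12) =1422387/3040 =467.89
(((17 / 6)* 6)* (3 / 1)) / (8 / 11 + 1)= 561 / 19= 29.53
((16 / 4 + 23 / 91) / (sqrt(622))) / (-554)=-387 * sqrt(622) / 31357508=-0.00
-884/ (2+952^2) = -442/ 453153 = -0.00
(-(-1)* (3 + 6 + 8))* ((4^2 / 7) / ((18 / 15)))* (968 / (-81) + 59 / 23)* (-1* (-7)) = -11889800 / 5589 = -2127.36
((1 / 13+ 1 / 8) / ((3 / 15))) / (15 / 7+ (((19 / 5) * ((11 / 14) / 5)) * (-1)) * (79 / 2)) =-18375 / 390286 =-0.05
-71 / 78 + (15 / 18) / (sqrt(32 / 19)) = -71 / 78 + 5 * sqrt(38) / 48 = -0.27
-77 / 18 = -4.28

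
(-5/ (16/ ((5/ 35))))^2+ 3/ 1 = 37657/ 12544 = 3.00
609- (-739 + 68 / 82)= 1347.17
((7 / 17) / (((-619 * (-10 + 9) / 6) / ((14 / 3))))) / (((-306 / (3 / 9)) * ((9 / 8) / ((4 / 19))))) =-3136 / 825939747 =-0.00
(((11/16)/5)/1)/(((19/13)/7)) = 1001/1520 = 0.66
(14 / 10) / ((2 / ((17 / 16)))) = 119 / 160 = 0.74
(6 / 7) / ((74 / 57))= 171 / 259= 0.66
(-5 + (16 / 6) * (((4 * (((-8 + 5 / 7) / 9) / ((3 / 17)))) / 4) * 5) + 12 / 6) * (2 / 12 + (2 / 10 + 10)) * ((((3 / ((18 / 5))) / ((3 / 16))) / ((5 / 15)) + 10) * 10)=-37714970 / 243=-155205.64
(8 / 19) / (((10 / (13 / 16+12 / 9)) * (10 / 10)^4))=103 / 1140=0.09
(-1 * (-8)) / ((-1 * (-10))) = 4 / 5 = 0.80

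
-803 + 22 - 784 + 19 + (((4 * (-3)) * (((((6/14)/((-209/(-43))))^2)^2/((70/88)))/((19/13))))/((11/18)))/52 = -4709864846899904786/3046484338347065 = -1546.00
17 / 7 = 2.43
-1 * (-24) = 24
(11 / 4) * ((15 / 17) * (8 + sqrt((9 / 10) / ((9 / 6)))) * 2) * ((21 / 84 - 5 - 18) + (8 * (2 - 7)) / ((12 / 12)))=-41415 / 17 - 8283 * sqrt(15) / 136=-2672.06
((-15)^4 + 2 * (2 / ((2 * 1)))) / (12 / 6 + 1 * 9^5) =50627 / 59051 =0.86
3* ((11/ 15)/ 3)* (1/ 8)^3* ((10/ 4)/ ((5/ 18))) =33/ 2560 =0.01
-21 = -21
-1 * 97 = -97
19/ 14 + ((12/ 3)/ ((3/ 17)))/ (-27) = 587/ 1134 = 0.52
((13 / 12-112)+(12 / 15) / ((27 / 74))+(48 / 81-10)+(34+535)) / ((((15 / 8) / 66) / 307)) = 3288779252 / 675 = 4872265.56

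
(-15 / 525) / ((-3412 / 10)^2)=-5 / 20373052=-0.00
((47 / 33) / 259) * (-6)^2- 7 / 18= -9791 / 51282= -0.19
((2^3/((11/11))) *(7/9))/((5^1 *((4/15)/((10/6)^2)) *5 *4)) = 35/54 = 0.65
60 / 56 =15 / 14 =1.07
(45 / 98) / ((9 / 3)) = 15 / 98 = 0.15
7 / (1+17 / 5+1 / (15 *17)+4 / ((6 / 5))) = 1785 / 1973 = 0.90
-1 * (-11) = 11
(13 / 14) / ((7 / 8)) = 52 / 49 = 1.06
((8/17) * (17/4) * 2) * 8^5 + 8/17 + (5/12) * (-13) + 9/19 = 508017737/3876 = 131067.53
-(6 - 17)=11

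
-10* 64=-640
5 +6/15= 5.40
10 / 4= 5 / 2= 2.50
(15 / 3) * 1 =5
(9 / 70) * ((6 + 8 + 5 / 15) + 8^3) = 4737 / 70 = 67.67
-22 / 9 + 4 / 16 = -79 / 36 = -2.19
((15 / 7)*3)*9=405 / 7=57.86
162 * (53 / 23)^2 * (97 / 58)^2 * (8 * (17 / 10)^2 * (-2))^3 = -1653574373767757088 / 6951390625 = -237876773.58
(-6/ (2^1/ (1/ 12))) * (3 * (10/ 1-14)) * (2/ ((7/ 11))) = 66/ 7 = 9.43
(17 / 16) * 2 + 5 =57 / 8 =7.12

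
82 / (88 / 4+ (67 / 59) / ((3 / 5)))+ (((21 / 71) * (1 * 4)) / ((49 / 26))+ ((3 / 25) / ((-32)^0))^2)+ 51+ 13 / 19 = 1391675397523 / 24959029375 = 55.76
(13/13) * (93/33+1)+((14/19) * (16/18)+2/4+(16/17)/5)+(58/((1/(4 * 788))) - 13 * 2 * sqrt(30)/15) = 58460722777/319770 - 26 * sqrt(30)/15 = 182811.67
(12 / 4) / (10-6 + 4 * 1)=3 / 8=0.38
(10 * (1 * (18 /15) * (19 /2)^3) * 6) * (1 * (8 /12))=41154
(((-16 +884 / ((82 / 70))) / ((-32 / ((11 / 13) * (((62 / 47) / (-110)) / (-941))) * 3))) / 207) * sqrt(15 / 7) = -234701 * sqrt(105) / 4098871675080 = -0.00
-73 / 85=-0.86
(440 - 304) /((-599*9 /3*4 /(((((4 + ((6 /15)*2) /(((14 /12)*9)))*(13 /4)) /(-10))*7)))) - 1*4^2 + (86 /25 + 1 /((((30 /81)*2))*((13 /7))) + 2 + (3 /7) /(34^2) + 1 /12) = -135736999907 /14177790900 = -9.57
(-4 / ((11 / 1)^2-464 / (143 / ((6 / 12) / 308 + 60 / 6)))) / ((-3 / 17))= 748748 / 2924979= 0.26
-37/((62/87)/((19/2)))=-61161/124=-493.23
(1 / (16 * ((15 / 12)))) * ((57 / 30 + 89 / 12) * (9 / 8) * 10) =1677 / 320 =5.24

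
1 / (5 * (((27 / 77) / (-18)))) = -10.27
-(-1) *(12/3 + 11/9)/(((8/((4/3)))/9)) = 47/6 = 7.83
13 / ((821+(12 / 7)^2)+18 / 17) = 10829 / 687223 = 0.02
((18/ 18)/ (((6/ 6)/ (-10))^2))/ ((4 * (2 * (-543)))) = -25/ 1086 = -0.02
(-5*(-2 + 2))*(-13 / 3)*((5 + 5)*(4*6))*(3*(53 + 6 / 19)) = 0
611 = 611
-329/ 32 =-10.28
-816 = -816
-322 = -322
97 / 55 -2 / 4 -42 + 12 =-3161 / 110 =-28.74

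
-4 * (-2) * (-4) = -32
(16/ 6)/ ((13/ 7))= 1.44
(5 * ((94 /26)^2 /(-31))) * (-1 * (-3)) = -33135 /5239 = -6.32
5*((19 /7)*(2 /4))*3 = 285 /14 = 20.36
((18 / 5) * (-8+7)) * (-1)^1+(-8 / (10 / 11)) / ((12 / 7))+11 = 142 / 15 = 9.47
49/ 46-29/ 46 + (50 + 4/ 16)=4663/ 92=50.68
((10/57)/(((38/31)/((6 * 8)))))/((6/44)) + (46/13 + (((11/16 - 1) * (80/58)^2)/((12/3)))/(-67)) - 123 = -54802402918/793309413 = -69.08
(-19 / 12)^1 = -19 / 12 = -1.58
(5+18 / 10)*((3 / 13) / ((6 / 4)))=1.05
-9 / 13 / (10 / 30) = -27 / 13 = -2.08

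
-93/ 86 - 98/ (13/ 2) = -18065/ 1118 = -16.16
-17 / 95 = -0.18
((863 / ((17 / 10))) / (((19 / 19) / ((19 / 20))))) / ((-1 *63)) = -16397 / 2142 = -7.65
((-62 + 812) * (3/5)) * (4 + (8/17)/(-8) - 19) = -115200/17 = -6776.47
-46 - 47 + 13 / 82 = -7613 / 82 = -92.84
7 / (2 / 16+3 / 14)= 392 / 19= 20.63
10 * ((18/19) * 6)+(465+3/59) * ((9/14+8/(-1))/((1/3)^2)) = -241186707/7847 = -30736.17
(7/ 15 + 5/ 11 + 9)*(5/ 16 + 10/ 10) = 11459/ 880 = 13.02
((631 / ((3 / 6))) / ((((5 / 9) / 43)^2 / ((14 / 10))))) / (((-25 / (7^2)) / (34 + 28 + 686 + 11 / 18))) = -1941295577067 / 125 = -15530364616.54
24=24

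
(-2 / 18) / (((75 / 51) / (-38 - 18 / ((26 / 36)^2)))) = 208318 / 38025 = 5.48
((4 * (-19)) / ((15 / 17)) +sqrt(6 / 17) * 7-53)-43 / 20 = -8477 / 60 +7 * sqrt(102) / 17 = -137.12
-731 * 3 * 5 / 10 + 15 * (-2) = -2253 / 2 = -1126.50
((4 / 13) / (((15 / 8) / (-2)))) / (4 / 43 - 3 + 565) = -1376 / 2356575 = -0.00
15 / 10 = 3 / 2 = 1.50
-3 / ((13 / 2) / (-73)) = 33.69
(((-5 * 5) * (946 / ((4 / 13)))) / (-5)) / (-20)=-6149 / 8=-768.62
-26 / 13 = -2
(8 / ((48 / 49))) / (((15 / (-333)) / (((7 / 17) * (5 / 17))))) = -12691 / 578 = -21.96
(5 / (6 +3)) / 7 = 5 / 63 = 0.08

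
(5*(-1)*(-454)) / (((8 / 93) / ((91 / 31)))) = 309855 / 4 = 77463.75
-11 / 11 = -1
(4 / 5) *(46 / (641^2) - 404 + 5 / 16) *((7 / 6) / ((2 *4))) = -18577157501 / 394445760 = -47.10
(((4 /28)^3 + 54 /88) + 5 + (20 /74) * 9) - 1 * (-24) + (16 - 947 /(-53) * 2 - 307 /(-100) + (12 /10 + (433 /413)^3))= 3388914761913306 /37989225757175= 89.21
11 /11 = 1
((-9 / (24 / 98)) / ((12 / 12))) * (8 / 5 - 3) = 1029 / 20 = 51.45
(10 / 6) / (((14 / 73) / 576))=35040 / 7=5005.71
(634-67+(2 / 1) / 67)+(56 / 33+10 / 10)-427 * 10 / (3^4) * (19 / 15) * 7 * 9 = -72372940 / 19899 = -3637.01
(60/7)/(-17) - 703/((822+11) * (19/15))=-1.17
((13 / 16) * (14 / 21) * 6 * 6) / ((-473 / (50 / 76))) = -975 / 35948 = -0.03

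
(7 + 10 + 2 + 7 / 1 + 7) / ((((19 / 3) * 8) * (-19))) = -99 / 2888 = -0.03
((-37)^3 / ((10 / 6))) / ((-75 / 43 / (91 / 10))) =198205189 / 1250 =158564.15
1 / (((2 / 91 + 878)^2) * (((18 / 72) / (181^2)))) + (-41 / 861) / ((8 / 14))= 207440449 / 2394003750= 0.09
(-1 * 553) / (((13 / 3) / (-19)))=31521 / 13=2424.69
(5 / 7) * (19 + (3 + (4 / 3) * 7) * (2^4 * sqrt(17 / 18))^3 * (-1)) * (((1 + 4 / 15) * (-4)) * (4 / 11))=-5776 / 231 + 195805184 * sqrt(34) / 18711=60994.21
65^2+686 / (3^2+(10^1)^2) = 461211 / 109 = 4231.29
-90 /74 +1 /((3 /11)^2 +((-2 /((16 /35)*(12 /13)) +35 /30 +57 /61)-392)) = -12607256967 /10344410383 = -1.22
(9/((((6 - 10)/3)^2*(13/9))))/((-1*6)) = -243/416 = -0.58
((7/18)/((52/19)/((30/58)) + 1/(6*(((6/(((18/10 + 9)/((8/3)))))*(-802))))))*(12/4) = 4266640/19350143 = 0.22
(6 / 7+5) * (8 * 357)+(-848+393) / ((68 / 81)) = 1100649 / 68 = 16186.01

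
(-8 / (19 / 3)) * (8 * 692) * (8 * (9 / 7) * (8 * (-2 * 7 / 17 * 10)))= 1530593280 / 323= 4738678.89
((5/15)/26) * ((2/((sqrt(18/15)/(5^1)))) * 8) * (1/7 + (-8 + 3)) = -4.55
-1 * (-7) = 7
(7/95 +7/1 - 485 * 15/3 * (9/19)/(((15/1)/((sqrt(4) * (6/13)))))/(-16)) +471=2383509/4940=482.49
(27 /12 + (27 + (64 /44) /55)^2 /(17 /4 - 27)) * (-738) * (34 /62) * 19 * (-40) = -1896460036454268 /206511305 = -9183323.09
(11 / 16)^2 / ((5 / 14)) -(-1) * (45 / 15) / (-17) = 12479 / 10880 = 1.15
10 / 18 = 5 / 9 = 0.56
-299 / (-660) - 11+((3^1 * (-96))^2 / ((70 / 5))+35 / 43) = 1175041799 / 198660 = 5914.84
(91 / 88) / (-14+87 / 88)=-91 / 1145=-0.08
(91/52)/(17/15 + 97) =105/5888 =0.02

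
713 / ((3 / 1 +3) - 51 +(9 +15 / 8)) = -5704 / 273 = -20.89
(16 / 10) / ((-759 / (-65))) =104 / 759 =0.14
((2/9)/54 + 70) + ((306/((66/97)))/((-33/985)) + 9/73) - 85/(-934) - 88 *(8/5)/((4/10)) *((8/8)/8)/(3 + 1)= -13364.46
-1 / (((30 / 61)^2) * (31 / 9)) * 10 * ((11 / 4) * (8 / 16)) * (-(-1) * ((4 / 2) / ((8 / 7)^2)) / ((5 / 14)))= -14039333 / 198400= -70.76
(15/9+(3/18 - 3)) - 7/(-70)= -16/15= -1.07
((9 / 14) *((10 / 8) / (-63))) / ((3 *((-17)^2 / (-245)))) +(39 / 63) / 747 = 160781 / 36268344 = 0.00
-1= -1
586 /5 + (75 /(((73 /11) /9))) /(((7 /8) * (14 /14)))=596446 /2555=233.44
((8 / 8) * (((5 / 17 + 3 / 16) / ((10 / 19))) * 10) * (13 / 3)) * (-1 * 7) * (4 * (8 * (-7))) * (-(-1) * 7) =22196902 / 51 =435233.37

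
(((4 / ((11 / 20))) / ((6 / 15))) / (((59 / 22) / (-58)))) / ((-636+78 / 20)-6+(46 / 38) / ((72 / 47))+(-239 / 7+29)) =1110816000 / 1814877347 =0.61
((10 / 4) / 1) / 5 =1 / 2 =0.50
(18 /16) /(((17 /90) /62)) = 12555 /34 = 369.26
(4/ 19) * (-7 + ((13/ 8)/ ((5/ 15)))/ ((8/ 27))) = 605/ 304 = 1.99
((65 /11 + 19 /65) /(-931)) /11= -4434 /7322315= -0.00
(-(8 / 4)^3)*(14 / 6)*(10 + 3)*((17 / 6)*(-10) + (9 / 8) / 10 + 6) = 485303 / 90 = 5392.26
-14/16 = -0.88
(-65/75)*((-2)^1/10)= 13/75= 0.17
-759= -759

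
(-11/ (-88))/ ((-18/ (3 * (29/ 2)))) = -29/ 96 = -0.30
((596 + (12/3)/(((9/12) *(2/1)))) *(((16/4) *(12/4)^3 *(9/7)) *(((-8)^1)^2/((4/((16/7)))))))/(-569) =-148967424/27881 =-5342.97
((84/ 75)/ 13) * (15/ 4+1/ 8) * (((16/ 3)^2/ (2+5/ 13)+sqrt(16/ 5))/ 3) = 434 * sqrt(5)/ 4875+896/ 675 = 1.53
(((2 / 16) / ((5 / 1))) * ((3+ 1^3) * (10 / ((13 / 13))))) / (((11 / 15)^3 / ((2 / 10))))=675 / 1331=0.51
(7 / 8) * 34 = 119 / 4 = 29.75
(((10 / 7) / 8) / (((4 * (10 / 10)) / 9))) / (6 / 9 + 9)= 135 / 3248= 0.04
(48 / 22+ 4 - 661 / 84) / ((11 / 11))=-1559 / 924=-1.69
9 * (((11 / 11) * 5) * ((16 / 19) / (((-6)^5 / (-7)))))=35 / 1026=0.03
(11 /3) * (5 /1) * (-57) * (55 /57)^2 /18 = -166375 /3078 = -54.05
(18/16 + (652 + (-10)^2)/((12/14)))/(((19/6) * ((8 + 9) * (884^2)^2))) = 21083/788990136077312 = 0.00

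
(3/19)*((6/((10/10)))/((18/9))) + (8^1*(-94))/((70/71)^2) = -17995427/23275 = -773.17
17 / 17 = 1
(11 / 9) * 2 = 22 / 9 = 2.44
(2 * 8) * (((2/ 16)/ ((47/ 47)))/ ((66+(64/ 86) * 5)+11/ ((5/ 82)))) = 215/ 26888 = 0.01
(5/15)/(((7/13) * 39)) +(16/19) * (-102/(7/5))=-73421/1197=-61.34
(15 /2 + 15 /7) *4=270 /7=38.57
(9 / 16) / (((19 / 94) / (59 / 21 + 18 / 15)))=59361 / 5320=11.16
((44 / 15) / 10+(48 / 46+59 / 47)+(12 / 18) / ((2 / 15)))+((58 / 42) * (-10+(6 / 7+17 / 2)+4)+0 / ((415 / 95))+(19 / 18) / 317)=46210833968 / 3778013925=12.23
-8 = -8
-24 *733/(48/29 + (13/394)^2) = -79196439648/7456229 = -10621.51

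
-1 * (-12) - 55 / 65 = 145 / 13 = 11.15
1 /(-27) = -1 /27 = -0.04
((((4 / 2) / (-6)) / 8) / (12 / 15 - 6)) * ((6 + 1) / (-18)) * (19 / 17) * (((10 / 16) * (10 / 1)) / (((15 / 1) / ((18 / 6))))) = -3325 / 763776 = -0.00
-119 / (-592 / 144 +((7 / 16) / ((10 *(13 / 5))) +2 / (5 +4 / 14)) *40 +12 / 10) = -9.23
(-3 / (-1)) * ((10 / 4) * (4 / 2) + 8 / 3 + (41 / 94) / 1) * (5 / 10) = 2285 / 188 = 12.15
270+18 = 288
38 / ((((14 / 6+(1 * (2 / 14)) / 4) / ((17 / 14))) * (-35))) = -3876 / 6965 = -0.56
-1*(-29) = 29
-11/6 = -1.83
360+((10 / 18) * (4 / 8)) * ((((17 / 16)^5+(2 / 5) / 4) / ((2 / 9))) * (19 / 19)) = 1517573013 / 4194304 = 361.82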